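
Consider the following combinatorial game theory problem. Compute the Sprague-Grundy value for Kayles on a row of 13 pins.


Kayles: a move removes 1 or 2 adjacent pins from a contiguous row.
Removing pins from a row of k leaves two independent rows (a, b) with a + b = k - 1 (one pin) or a + b = k - 2 (two pins); an end removal gives a = 0.
By Sprague-Grundy, G(k) = mex{ G(a) XOR G(b) } over all these splits. G(0) = 0.
G(1): splits (0,0):0^0=0 -> mex({0}) = 1
G(2): splits (0,1):0^1=1 (0,0):0^0=0 -> mex({0, 1}) = 2
G(3): splits (0,2):0^2=2 (1,1):1^1=0 (0,1):0^1=1 -> mex({0, 1, 2}) = 3
G(4): splits (0,3):0^3=3 (1,2):1^2=3 (0,2):0^2=2 (1,1):1^1=0 -> mex({0, 2, 3}) = 1
G(5): splits (0,4):0^1=1 (1,3):1^3=2 (2,2):2^2=0 (0,3):0^3=3 (1,2):1^2=3 -> mex({0, 1, 2, 3}) = 4
G(6) = mex({0, 1, 2, 4}) = 3
G(7) = mex({0, 1, 3, 4, 5}) = 2
G(8) = mex({0, 2, 3, 5, 6}) = 1
G(9) = mex({0, 1, 2, 3, 6, 7}) = 4
G(10) = mex({0, 1, 3, 4, 5, 7}) = 2
G(11) = mex({0, 1, 2, 3, 4, 5}) = 6
G(12) = mex({0, 1, 2, 3, 5, 6, 7}) = 4
G(13) = mex({0, 2, 3, 4, 6, 7}) = 1
Therefore G(13) = 1.

1


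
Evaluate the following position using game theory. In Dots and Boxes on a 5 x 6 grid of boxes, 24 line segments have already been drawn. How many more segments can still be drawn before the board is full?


Grid: 5 x 6 boxes, i.e. 6 rows and 7 columns of dots.
Horizontal edges: (rows + 1) * cols = 6 * 6 = 36
Vertical edges: rows * (cols + 1) = 5 * 7 = 35
Total edges: 36 + 35 = 71
Edges drawn: 24
Remaining: 71 - 24 = 47

47


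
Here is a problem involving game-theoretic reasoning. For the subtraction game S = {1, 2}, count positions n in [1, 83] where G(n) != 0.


Subtraction set S = {1, 2}, so G(n) = n mod 3.
G(n) = 0 when n is a multiple of 3.
Multiples of 3 in [1, 83]: 27
N-positions (nonzero Grundy) = 83 - 27 = 56

56


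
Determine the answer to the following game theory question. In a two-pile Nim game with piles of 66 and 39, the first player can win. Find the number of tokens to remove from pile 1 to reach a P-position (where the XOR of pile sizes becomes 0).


Piles: 66 and 39
Current XOR: 66 XOR 39 = 101 (non-zero, so this is an N-position).
To make the XOR zero, we need to find a move that balances the piles.
For pile 1 (size 66): target = 66 XOR 101 = 39
We reduce pile 1 from 66 to 39.
Tokens removed: 66 - 39 = 27
Verification: 39 XOR 39 = 0

27


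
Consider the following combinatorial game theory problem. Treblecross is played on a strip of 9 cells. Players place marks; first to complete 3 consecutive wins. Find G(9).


Treblecross: place X on empty cells; 3-in-a-row wins.
Playing within two cells of an existing X lets the opponent win at once, so sensible play treats the cells i-2..i+2 around each X as dead. The player left with no safe cell loses, so this is a normal-play take-away game on strips of safe cells.
Placing X at cell i (0-indexed) of a strip of k safe cells leaves independent strips of sizes max(0, i-2) and max(0, k-i-3). Hence G(k) = mex{ G(max(0,i-2)) XOR G(max(0,k-i-3)) : 0 <= i < k }, with G(0) = 0.
G(1): splits (0,0):0^0=0 -> mex({0}) = 1
G(2): splits (0,0):0^0=0 -> mex({0}) = 1
G(3): splits (0,0):0^0=0 -> mex({0}) = 1
G(4): splits (0,1):0^1=1 (0,0):0^0=0 -> mex({0, 1}) = 2
G(5): splits (0,2):0^1=1 (0,1):0^1=1 (0,0):0^0=0 -> mex({0, 1}) = 2
G(6) = mex({1}) = 0
G(7) = mex({0, 1, 2}) = 3
G(8) = mex({0, 1, 2}) = 3
G(9) = mex({0, 2}) = 1
Therefore G(9) = 1.

1


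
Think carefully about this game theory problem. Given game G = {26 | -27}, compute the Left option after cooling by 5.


Original game: {26 | -27} (a switch {a | b} with a > b).
Cooling by t (for t below the temperature (a - b)/2 = 53/2) taxes each move by t: {a | b} cooled by t is {a - t | b + t}.
Cooling amount: t = 5
Cooled Left option: 26 - 5 = 21
Cooled Right option: -27 + 5 = -22
Cooled game: {21 | -22}
Left option = 21

21


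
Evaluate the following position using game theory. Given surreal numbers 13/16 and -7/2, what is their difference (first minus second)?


x = 13/16, y = -7/2
Converting to common denominator: 16
x = 13/16, y = -56/16
x - y = 13/16 - -7/2 = 69/16

69/16


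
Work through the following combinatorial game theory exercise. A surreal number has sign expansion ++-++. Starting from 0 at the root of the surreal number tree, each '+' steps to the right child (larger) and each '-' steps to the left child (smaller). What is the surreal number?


Sign expansion: ++-++
Rule: track bounds (lo, hi), initially (-inf, +inf). On '+', the current value becomes lo and we move to the simplest number in (value, hi): value + 1 if hi = +inf, otherwise the midpoint (value + hi)/2. On '-', the current value becomes hi and we move to value - 1 if lo = -inf, otherwise the midpoint (lo + value)/2.
Start at 0.
Step 1: sign = +, move right. Bounds: (0, +inf). Value = 1
Step 2: sign = +, move right. Bounds: (1, +inf). Value = 2
Step 3: sign = -, move left. Bounds: (1, 2). Value = 3/2
Step 4: sign = +, move right. Bounds: (3/2, 2). Value = 7/4
Step 5: sign = +, move right. Bounds: (7/4, 2). Value = 15/8
The surreal number with sign expansion ++-++ is 15/8.

15/8


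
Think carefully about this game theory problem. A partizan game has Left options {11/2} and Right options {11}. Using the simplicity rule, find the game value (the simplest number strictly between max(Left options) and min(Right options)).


Left options: {11/2}, max = 11/2
Right options: {11}, min = 11
All options are numbers and max(Left) < min(Right), so by the simplicity theorem the value is the simplest (earliest-born) number strictly between 11/2 and 11.
Integers 6 through 10 all lie strictly between 11/2 and 11.
Among integers, the simplest (lowest birthday = smallest |n|; 0 is born on day 0, +-n on day n) is 6.
No non-integer in the interval can be simpler: if x is a non-integer in the interval, then floor(x) or ceil(x) also lies in the interval (the interval contains an integer), and both are proper prefixes of x's sign expansion, i.e. born earlier. So the game value is 6.
Game value = 6

6


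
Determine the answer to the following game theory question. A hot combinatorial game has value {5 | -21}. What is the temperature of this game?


The game is {5 | -21}, a switch {a | b} with numbers a > b.
Cooling {a | b} by t gives {a - t | b + t}, which stops being hot when a - t = b + t, i.e. at t = (a - b)/2. So the temperature of a switch is (a - b)/2.
Temperature = (Left option - Right option) / 2
= (5 - (-21)) / 2
= 26 / 2
= 13

13


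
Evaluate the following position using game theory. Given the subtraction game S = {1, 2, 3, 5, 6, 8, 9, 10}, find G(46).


The subtraction set is S = {1, 2, 3, 5, 6, 8, 9, 10}.
G(k) = mex{ G(k - s) : s in S, s <= k }. We compute iteratively: G(0) = 0.
G(1) = mex({0}) = 1
G(2) = mex({0, 1}) = 2
G(3) = mex({0, 1, 2}) = 3
G(4) = mex({1, 2, 3}) = 0
G(5) = mex({0, 2, 3}) = 1
G(6) = mex({0, 1, 3}) = 2
G(7) = mex({0, 1, 2}) = 3
G(8) = mex({0, 1, 2, 3}) = 4
G(9) = mex({0, 1, 2, 3, 4}) = 5
G(10) = mex({0, 1, 2, 3, 4, 5}) = 6
G(11) = mex({1, 2, 3, 4, 5, 6}) = 0
G(12) = mex({0, 2, 3, 5, 6}) = 1
G(13) = mex({0, 1, 3, 4, 6}) = 2
G(14) = mex({0, 1, 2, 4, 5}) = 3
G(15) = mex({1, 2, 3, 5, 6}) = 0
G(16) = mex({0, 2, 3, 4, 6}) = 1
G(17) = mex({0, 1, 3, 4, 5}) = 2
G(18) = mex({0, 1, 2, 4, 5, 6}) = 3
G(19) = mex({0, 1, 2, 3, 5, 6}) = 4
G(20) = mex({0, 1, 2, 3, 4, 6}) = 5
Observe that G(11)..G(20) = 0, 1, 2, 3, 0, 1, 2, 3, 4, 5 repeats G(0)..G(9) = 0, 1, 2, 3, 0, 1, 2, 3, 4, 5.
For k >= max(S) = 10, G(k) is determined by the previous 10 values G(k-10)..G(k-1); a window of 10 consecutive values has recurred shifted by 11, so by induction G(k + 11) = G(k) for all k >= 0: the sequence is periodic from the start with period 11.
One period: G(0..10) = 0, 1, 2, 3, 0, 1, 2, 3, 4, 5, 6.
46 mod 11 = 2, so G(46) = G(2) = 2.

2


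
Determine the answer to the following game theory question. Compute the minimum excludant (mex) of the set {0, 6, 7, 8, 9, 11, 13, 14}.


Set = {0, 6, 7, 8, 9, 11, 13, 14}
0 is in the set.
1 is NOT in the set. This is the mex.
mex = 1

1


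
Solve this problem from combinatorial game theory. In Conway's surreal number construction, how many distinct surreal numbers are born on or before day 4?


Day 0: {|} = 0 is born. Count = 1.
Day n: the number of surreal numbers born by day n is 2^(n+1) - 1.
By day 0: 2^1 - 1 = 1
By day 1: 2^2 - 1 = 3
By day 2: 2^3 - 1 = 7
By day 3: 2^4 - 1 = 15
By day 4: 2^5 - 1 = 31
By day 4: 31 surreal numbers.

31


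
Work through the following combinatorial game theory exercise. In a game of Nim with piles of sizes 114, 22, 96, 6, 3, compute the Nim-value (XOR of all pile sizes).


We need the XOR (exclusive or) of all pile sizes.
After XOR-ing pile 1 (size 114): 0 XOR 114 = 114
After XOR-ing pile 2 (size 22): 114 XOR 22 = 100
After XOR-ing pile 3 (size 96): 100 XOR 96 = 4
After XOR-ing pile 4 (size 6): 4 XOR 6 = 2
After XOR-ing pile 5 (size 3): 2 XOR 3 = 1
The Nim-value of this position is 1.

1


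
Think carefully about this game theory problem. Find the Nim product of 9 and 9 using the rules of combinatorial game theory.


Nim multiplication is bilinear over XOR: (u XOR v) * w = (u*w) XOR (v*w).
So we split each operand into its bit components and XOR the pairwise Nim products.
9 = 1 + 8 (as XOR of powers of 2).
9 = 1 + 8 (as XOR of powers of 2).
Using the standard Nim-product table on single bits:
  2*2 = 3,   2*4 = 8,   2*8 = 12,
  4*4 = 6,   4*8 = 11,  8*8 = 13,
and  1*x = x (identity), k*l = l*k (commutative).
Pairwise Nim products:
  1 * 1 = 1
  1 * 8 = 8
  8 * 1 = 8
  8 * 8 = 13
XOR them: 1 XOR 8 XOR 8 XOR 13 = 12.
Result: 9 * 9 = 12 (in Nim).

12


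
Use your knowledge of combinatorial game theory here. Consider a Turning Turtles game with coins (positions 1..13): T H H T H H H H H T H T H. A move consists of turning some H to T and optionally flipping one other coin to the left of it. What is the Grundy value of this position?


Coins: T H H T H H H H H T H T H
Key fact: a single head at position k behaves exactly like a Nim heap of size k (turning it to T and optionally flipping a coin at j < k corresponds to moving the heap from k to j, or to 0), and heads combine as a disjunctive sum (two heads at the same place would cancel, matching j XOR j = 0). So the Nim-value is the XOR of the 1-indexed positions of the heads.
Face-up positions (1-indexed): [2, 3, 5, 6, 7, 8, 9, 11, 13]
XOR 0 with 2: 0 XOR 2 = 2
XOR 2 with 3: 2 XOR 3 = 1
XOR 1 with 5: 1 XOR 5 = 4
XOR 4 with 6: 4 XOR 6 = 2
XOR 2 with 7: 2 XOR 7 = 5
XOR 5 with 8: 5 XOR 8 = 13
XOR 13 with 9: 13 XOR 9 = 4
XOR 4 with 11: 4 XOR 11 = 15
XOR 15 with 13: 15 XOR 13 = 2
Nim-value = 2

2


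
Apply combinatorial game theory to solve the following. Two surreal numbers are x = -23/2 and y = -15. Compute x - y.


x = -23/2, y = -15
Converting to common denominator: 2
x = -23/2, y = -30/2
x - y = -23/2 - -15 = 7/2

7/2


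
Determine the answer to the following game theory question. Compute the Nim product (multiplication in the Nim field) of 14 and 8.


Nim multiplication is bilinear over XOR: (u XOR v) * w = (u*w) XOR (v*w).
So we split each operand into its bit components and XOR the pairwise Nim products.
14 = 2 + 4 + 8 (as XOR of powers of 2).
8 = 8 (as XOR of powers of 2).
Using the standard Nim-product table on single bits:
  2*2 = 3,   2*4 = 8,   2*8 = 12,
  4*4 = 6,   4*8 = 11,  8*8 = 13,
and  1*x = x (identity), k*l = l*k (commutative).
Pairwise Nim products:
  2 * 8 = 12
  4 * 8 = 11
  8 * 8 = 13
XOR them: 12 XOR 11 XOR 13 = 10.
Result: 14 * 8 = 10 (in Nim).

10


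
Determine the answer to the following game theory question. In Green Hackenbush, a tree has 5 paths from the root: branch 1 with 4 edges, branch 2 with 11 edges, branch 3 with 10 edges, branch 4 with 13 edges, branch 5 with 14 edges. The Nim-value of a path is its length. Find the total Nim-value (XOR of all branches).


The tree has 5 branches from the ground vertex.
In Green Hackenbush, the Nim-value of a simple path of length k is k.
Branch 1: length 4, Nim-value = 4
Branch 2: length 11, Nim-value = 11
Branch 3: length 10, Nim-value = 10
Branch 4: length 13, Nim-value = 13
Branch 5: length 14, Nim-value = 14
Total Nim-value = XOR of all branch values:
0 XOR 4 = 4
4 XOR 11 = 15
15 XOR 10 = 5
5 XOR 13 = 8
8 XOR 14 = 6
Nim-value of the tree = 6

6


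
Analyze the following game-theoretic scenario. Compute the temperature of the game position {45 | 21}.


The game is {45 | 21}, a switch {a | b} with numbers a > b.
Cooling {a | b} by t gives {a - t | b + t}, which stops being hot when a - t = b + t, i.e. at t = (a - b)/2. So the temperature of a switch is (a - b)/2.
Temperature = (Left option - Right option) / 2
= (45 - (21)) / 2
= 24 / 2
= 12

12


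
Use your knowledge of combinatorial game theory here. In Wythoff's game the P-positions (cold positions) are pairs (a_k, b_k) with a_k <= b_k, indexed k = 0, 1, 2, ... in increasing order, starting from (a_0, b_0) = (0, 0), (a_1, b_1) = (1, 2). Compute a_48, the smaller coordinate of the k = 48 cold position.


By Wythoff's theorem, a_k = floor(k * phi) and b_k = floor(k * phi^2) = a_k + k, where phi = (1 + sqrt(5))/2 is the golden ratio.
phi = (1 + sqrt(5))/2 = 1.618034
k = 48
k * phi = 48 * 1.618034 = 77.665631
a_48 = floor(k * phi) = 77

77


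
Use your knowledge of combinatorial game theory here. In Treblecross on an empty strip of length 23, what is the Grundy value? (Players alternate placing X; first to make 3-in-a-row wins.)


Treblecross: place X on empty cells; 3-in-a-row wins.
Playing within two cells of an existing X lets the opponent win at once, so sensible play treats the cells i-2..i+2 around each X as dead. The player left with no safe cell loses, so this is a normal-play take-away game on strips of safe cells.
Placing X at cell i (0-indexed) of a strip of k safe cells leaves independent strips of sizes max(0, i-2) and max(0, k-i-3). Hence G(k) = mex{ G(max(0,i-2)) XOR G(max(0,k-i-3)) : 0 <= i < k }, with G(0) = 0.
G(1): splits (0,0):0^0=0 -> mex({0}) = 1
G(2): splits (0,0):0^0=0 -> mex({0}) = 1
G(3): splits (0,0):0^0=0 -> mex({0}) = 1
G(4): splits (0,1):0^1=1 (0,0):0^0=0 -> mex({0, 1}) = 2
G(5): splits (0,2):0^1=1 (0,1):0^1=1 (0,0):0^0=0 -> mex({0, 1}) = 2
G(6) = mex({1}) = 0
G(7) = mex({0, 1, 2}) = 3
G(8) = mex({0, 1, 2}) = 3
G(9) = mex({0, 2}) = 1
G(10) = mex({0, 2, 3}) = 1
G(11) = mex({0, 3}) = 1
G(12) = mex({1, 3}) = 0
G(13) = mex({0, 1, 2, 3}) = 4
G(14) = mex({0, 1, 2}) = 3
G(15) = mex({0, 1, 2}) = 3
G(16) = mex({0, 1, 2, 4}) = 3
G(17) = mex({0, 1, 3, 4}) = 2
G(18) = mex({0, 1, 3, 4}) = 2
G(19) = mex({0, 1, 3, 5}) = 2
G(20) = mex({0, 1, 2, 3, 5}) = 4
G(21) = mex({0, 1, 2, 3, 5}) = 4
G(22) = mex({1, 2, 6}) = 0
G(23) = mex({0, 1, 2, 3, 4, 6}) = 5
Therefore G(23) = 5.

5


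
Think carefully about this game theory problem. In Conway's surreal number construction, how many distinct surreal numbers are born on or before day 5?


Day 0: {|} = 0 is born. Count = 1.
Day n: the number of surreal numbers born by day n is 2^(n+1) - 1.
By day 0: 2^1 - 1 = 1
By day 1: 2^2 - 1 = 3
By day 2: 2^3 - 1 = 7
By day 3: 2^4 - 1 = 15
By day 4: 2^5 - 1 = 31
By day 5: 2^6 - 1 = 63
By day 5: 63 surreal numbers.

63


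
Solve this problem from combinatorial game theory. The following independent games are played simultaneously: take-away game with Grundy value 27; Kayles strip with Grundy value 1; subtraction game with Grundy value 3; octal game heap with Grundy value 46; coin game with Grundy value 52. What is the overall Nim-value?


By the Sprague-Grundy theorem, the Grundy value of a sum of games is the XOR of individual Grundy values.
take-away game: Grundy value = 27. Running XOR: 0 XOR 27 = 27
Kayles strip: Grundy value = 1. Running XOR: 27 XOR 1 = 26
subtraction game: Grundy value = 3. Running XOR: 26 XOR 3 = 25
octal game heap: Grundy value = 46. Running XOR: 25 XOR 46 = 55
coin game: Grundy value = 52. Running XOR: 55 XOR 52 = 3
The combined Grundy value is 3.

3


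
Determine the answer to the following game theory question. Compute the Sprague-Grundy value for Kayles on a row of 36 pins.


Kayles: a move removes 1 or 2 adjacent pins from a contiguous row.
Removing pins from a row of k leaves two independent rows (a, b) with a + b = k - 1 (one pin) or a + b = k - 2 (two pins); an end removal gives a = 0.
By Sprague-Grundy, G(k) = mex{ G(a) XOR G(b) } over all these splits. G(0) = 0.
G(1): splits (0,0):0^0=0 -> mex({0}) = 1
G(2): splits (0,1):0^1=1 (0,0):0^0=0 -> mex({0, 1}) = 2
G(3): splits (0,2):0^2=2 (1,1):1^1=0 (0,1):0^1=1 -> mex({0, 1, 2}) = 3
G(4): splits (0,3):0^3=3 (1,2):1^2=3 (0,2):0^2=2 (1,1):1^1=0 -> mex({0, 2, 3}) = 1
G(5): splits (0,4):0^1=1 (1,3):1^3=2 (2,2):2^2=0 (0,3):0^3=3 (1,2):1^2=3 -> mex({0, 1, 2, 3}) = 4
G(6) = mex({0, 1, 2, 4}) = 3
G(7) = mex({0, 1, 3, 4, 5}) = 2
G(8) = mex({0, 2, 3, 5, 6}) = 1
G(9) = mex({0, 1, 2, 3, 6, 7}) = 4
G(10) = mex({0, 1, 3, 4, 5, 7}) = 2
G(11) = mex({0, 1, 2, 3, 4, 5}) = 6
G(12) = mex({0, 1, 2, 3, 5, 6, 7}) = 4
G(13) = mex({0, 2, 3, 4, 6, 7}) = 1
G(14) = mex({0, 1, 4, 5, 6, 7}) = 2
G(15) = mex({0, 1, 2, 3, 4, 5, 6}) = 7
G(16) = mex({0, 2, 3, 5, 6, 7}) = 1
G(17) = mex({0, 1, 2, 3, 5, 6, 7}) = 4
G(18) = mex({0, 1, 2, 4, 5, 6}) = 3
G(19) = mex({0, 1, 3, 4, 5, 7}) = 2
G(20) = mex({0, 2, 3, 4, 5, 6, 7}) = 1
G(21) = mex({0, 1, 2, 3, 5, 6, 7}) = 4
G(22) = mex({0, 1, 2, 3, 4, 5, 7}) = 6
G(23) = mex({0, 1, 2, 3, 4, 5, 6}) = 7
G(24) = mex({0, 1, 2, 3, 5, 6, 7}) = 4
G(25) = mex({0, 2, 3, 4, 6, 7}) = 1
G(26) = mex({0, 1, 3, 4, 5, 6, 7}) = 2
G(27) = mex({0, 1, 2, 3, 4, 5, 6, 7}) = 8
G(28) = mex({0, 1, 2, 3, 4, 6, 7, 8}) = 5
G(29) = mex({0, 1, 2, 3, 5, 6, 7, 8, 9}) = 4
G(30) = mex({0, 1, 2, 3, 4, 5, 6, 9, 10}) = 7
G(31) = mex({0, 1, 3, 4, 5, 7, 10, 11}) = 2
G(32) = mex({0, 2, 3, 4, 5, 6, 7, 9, 11}) = 1
G(33) = mex({0, 1, 2, 3, 4, 5, 6, 7, 9, 12}) = 8
G(34) = mex({0, 1, 2, 3, 4, 5, 7, 8, 11, 12}) = 6
G(35) = mex({0, 1, 2, 3, 4, 5, 6, 8, 9, 10, 11}) = 7
G(36) = mex({0, 1, 2, 3, 5, 6, 7, 9, 10}) = 4
Therefore G(36) = 4.

4


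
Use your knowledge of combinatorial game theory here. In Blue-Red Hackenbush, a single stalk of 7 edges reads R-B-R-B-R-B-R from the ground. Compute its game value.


Edges (from ground): R-B-R-B-R-B-R
By Berlekamp's sign-expansion rule, a Blue-Red Hackenbush stalk has the value of the surreal number whose sign sequence is the edge sequence with B -> + and R -> -.
Sign sequence: -+-+-+-
Trace the sign expansion in the surreal number tree, starting from 0:
Edge 1: R (sign -) -> bounds (-inf, 0), value = -1
Edge 2: B (sign +) -> bounds (-1, 0), value = -1/2
Edge 3: R (sign -) -> bounds (-1, -1/2), value = -3/4
Edge 4: B (sign +) -> bounds (-3/4, -1/2), value = -5/8
Edge 5: R (sign -) -> bounds (-3/4, -5/8), value = -11/16
Edge 6: B (sign +) -> bounds (-11/16, -5/8), value = -21/32
Edge 7: R (sign -) -> bounds (-11/16, -21/32), value = -43/64
Game value = -43/64

-43/64


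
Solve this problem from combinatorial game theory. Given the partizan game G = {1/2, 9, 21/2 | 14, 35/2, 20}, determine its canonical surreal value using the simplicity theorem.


Left options: {1/2, 9, 21/2}, max = 21/2
Right options: {14, 35/2, 20}, min = 14
All options are numbers and max(Left) < min(Right), so by the simplicity theorem the value is the simplest (earliest-born) number strictly between 21/2 and 14.
Integers 11 through 13 all lie strictly between 21/2 and 14.
Among integers, the simplest (lowest birthday = smallest |n|; 0 is born on day 0, +-n on day n) is 11.
No non-integer in the interval can be simpler: if x is a non-integer in the interval, then floor(x) or ceil(x) also lies in the interval (the interval contains an integer), and both are proper prefixes of x's sign expansion, i.e. born earlier. So the game value is 11.
Game value = 11

11


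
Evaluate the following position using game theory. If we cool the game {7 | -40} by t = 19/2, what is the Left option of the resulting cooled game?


Original game: {7 | -40} (a switch {a | b} with a > b).
Cooling by t (for t below the temperature (a - b)/2 = 47/2) taxes each move by t: {a | b} cooled by t is {a - t | b + t}.
Cooling amount: t = 19/2
Cooled Left option: 7 - 19/2 = -5/2
Cooled Right option: -40 + 19/2 = -61/2
Cooled game: {-5/2 | -61/2}
Left option = -5/2

-5/2


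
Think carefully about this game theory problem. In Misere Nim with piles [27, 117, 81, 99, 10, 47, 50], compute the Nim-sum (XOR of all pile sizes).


We need the XOR (exclusive or) of all pile sizes.
After XOR-ing pile 1 (size 27): 0 XOR 27 = 27
After XOR-ing pile 2 (size 117): 27 XOR 117 = 110
After XOR-ing pile 3 (size 81): 110 XOR 81 = 63
After XOR-ing pile 4 (size 99): 63 XOR 99 = 92
After XOR-ing pile 5 (size 10): 92 XOR 10 = 86
After XOR-ing pile 6 (size 47): 86 XOR 47 = 121
After XOR-ing pile 7 (size 50): 121 XOR 50 = 75
The Nim-value of this position is 75.

75


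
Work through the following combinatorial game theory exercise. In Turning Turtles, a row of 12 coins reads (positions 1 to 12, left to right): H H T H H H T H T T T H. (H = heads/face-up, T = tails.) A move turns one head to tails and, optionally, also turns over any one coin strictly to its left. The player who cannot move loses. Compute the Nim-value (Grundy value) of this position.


Coins: H H T H H H T H T T T H
Key fact: a single head at position k behaves exactly like a Nim heap of size k (turning it to T and optionally flipping a coin at j < k corresponds to moving the heap from k to j, or to 0), and heads combine as a disjunctive sum (two heads at the same place would cancel, matching j XOR j = 0). So the Nim-value is the XOR of the 1-indexed positions of the heads.
Face-up positions (1-indexed): [1, 2, 4, 5, 6, 8, 12]
XOR 0 with 1: 0 XOR 1 = 1
XOR 1 with 2: 1 XOR 2 = 3
XOR 3 with 4: 3 XOR 4 = 7
XOR 7 with 5: 7 XOR 5 = 2
XOR 2 with 6: 2 XOR 6 = 4
XOR 4 with 8: 4 XOR 8 = 12
XOR 12 with 12: 12 XOR 12 = 0
Nim-value = 0

0


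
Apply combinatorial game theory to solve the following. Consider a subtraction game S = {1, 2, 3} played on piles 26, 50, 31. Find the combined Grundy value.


Subtraction set: {1, 2, 3}
For this subtraction set, G(n) = n mod 4 (period = max + 1 = 4).
Pile 1 (size 26): G(26) = 26 mod 4 = 2
Pile 2 (size 50): G(50) = 50 mod 4 = 2
Pile 3 (size 31): G(31) = 31 mod 4 = 3
Total Grundy value = XOR of all: 2 XOR 2 XOR 3 = 3

3


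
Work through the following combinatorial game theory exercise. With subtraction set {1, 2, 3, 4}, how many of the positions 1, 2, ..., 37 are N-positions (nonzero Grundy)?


Subtraction set S = {1, 2, 3, 4}, so G(n) = n mod 5.
G(n) = 0 when n is a multiple of 5.
Multiples of 5 in [1, 37]: 7
N-positions (nonzero Grundy) = 37 - 7 = 30

30


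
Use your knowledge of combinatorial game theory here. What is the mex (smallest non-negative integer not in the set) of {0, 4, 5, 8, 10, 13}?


Set = {0, 4, 5, 8, 10, 13}
0 is in the set.
1 is NOT in the set. This is the mex.
mex = 1

1


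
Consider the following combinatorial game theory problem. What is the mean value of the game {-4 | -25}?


Game = {-4 | -25}, a switch {a | b} with numbers a > b.
Its thermograph has left wall a - t and right wall b + t, which meet at t = (a - b)/2, where both equal (a + b)/2. So the mast (mean value) is at (a + b)/2.
Mean = (-4 + (-25))/2 = -29/2 = -29/2

-29/2


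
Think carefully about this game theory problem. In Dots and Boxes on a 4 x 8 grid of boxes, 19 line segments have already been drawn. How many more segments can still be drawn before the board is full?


Grid: 4 x 8 boxes, i.e. 5 rows and 9 columns of dots.
Horizontal edges: (rows + 1) * cols = 5 * 8 = 40
Vertical edges: rows * (cols + 1) = 4 * 9 = 36
Total edges: 40 + 36 = 76
Edges drawn: 19
Remaining: 76 - 19 = 57

57


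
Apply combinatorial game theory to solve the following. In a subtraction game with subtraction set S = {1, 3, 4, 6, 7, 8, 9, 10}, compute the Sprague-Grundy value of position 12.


The subtraction set is S = {1, 3, 4, 6, 7, 8, 9, 10}.
G(k) = mex{ G(k - s) : s in S, s <= k }. We compute iteratively: G(0) = 0.
G(1) = mex({0}) = 1
G(2) = mex({1}) = 0
G(3) = mex({0}) = 1
G(4) = mex({0, 1}) = 2
G(5) = mex({0, 1, 2}) = 3
G(6) = mex({0, 1, 3}) = 2
G(7) = mex({0, 1, 2}) = 3
G(8) = mex({0, 1, 2, 3}) = 4
G(9) = mex({0, 1, 2, 3, 4}) = 5
G(10) = mex({0, 1, 2, 3, 5}) = 4
G(11) = mex({0, 1, 2, 3, 4}) = 5
G(12) = mex({0, 1, 2, 3, 4, 5}) = 6
Therefore G(12) = 6.

6


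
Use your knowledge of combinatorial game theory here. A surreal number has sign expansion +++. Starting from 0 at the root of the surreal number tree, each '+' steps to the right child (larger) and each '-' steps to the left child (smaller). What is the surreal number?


Sign expansion: +++
Rule: track bounds (lo, hi), initially (-inf, +inf). On '+', the current value becomes lo and we move to the simplest number in (value, hi): value + 1 if hi = +inf, otherwise the midpoint (value + hi)/2. On '-', the current value becomes hi and we move to value - 1 if lo = -inf, otherwise the midpoint (lo + value)/2.
Start at 0.
Step 1: sign = +, move right. Bounds: (0, +inf). Value = 1
Step 2: sign = +, move right. Bounds: (1, +inf). Value = 2
Step 3: sign = +, move right. Bounds: (2, +inf). Value = 3
The surreal number with sign expansion +++ is 3.

3


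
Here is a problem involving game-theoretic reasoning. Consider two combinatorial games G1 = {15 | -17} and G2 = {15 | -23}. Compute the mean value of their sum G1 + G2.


G1 = {15 | -17}, G2 = {15 | -23}
Each is a switch {a | b} with numbers a > b; its mean value is (a + b)/2, and mean value is additive over game sums: m(G1 + G2) = m(G1) + m(G2).
Mean of G1 = (15 + (-17))/2 = -2/2 = -1
Mean of G2 = (15 + (-23))/2 = -8/2 = -4
Mean of G1 + G2 = -1 + -4 = -5

-5


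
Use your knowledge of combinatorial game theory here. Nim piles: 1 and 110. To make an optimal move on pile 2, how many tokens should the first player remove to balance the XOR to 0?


Piles: 1 and 110
Current XOR: 1 XOR 110 = 111 (non-zero, so this is an N-position).
To make the XOR zero, we need to find a move that balances the piles.
For pile 2 (size 110): target = 110 XOR 111 = 1
We reduce pile 2 from 110 to 1.
Tokens removed: 110 - 1 = 109
Verification: 1 XOR 1 = 0

109


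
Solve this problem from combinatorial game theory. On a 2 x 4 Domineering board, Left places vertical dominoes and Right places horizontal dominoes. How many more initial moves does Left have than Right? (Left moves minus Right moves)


Board is 2 x 4 (rows x cols).
Left (vertical) placements: (rows-1) * cols = 1 * 4 = 4
Right (horizontal) placements: rows * (cols-1) = 2 * 3 = 6
Advantage = Left - Right = 4 - 6 = -2

-2


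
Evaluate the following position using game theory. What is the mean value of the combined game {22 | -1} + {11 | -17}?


G1 = {22 | -1}, G2 = {11 | -17}
Each is a switch {a | b} with numbers a > b; its mean value is (a + b)/2, and mean value is additive over game sums: m(G1 + G2) = m(G1) + m(G2).
Mean of G1 = (22 + (-1))/2 = 21/2 = 21/2
Mean of G2 = (11 + (-17))/2 = -6/2 = -3
Mean of G1 + G2 = 21/2 + -3 = 15/2

15/2


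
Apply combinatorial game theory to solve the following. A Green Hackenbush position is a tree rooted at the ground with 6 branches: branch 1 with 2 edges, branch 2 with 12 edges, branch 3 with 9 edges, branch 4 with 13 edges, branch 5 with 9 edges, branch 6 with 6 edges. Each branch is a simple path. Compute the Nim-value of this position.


The tree has 6 branches from the ground vertex.
In Green Hackenbush, the Nim-value of a simple path of length k is k.
Branch 1: length 2, Nim-value = 2
Branch 2: length 12, Nim-value = 12
Branch 3: length 9, Nim-value = 9
Branch 4: length 13, Nim-value = 13
Branch 5: length 9, Nim-value = 9
Branch 6: length 6, Nim-value = 6
Total Nim-value = XOR of all branch values:
0 XOR 2 = 2
2 XOR 12 = 14
14 XOR 9 = 7
7 XOR 13 = 10
10 XOR 9 = 3
3 XOR 6 = 5
Nim-value of the tree = 5

5


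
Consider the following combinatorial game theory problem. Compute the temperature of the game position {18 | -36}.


The game is {18 | -36}, a switch {a | b} with numbers a > b.
Cooling {a | b} by t gives {a - t | b + t}, which stops being hot when a - t = b + t, i.e. at t = (a - b)/2. So the temperature of a switch is (a - b)/2.
Temperature = (Left option - Right option) / 2
= (18 - (-36)) / 2
= 54 / 2
= 27

27


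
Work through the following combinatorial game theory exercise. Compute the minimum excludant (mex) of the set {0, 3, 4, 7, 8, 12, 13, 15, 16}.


Set = {0, 3, 4, 7, 8, 12, 13, 15, 16}
0 is in the set.
1 is NOT in the set. This is the mex.
mex = 1

1


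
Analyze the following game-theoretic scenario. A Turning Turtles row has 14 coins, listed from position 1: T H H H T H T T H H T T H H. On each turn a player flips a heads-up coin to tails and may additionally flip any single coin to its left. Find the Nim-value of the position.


Coins: T H H H T H T T H H T T H H
Key fact: a single head at position k behaves exactly like a Nim heap of size k (turning it to T and optionally flipping a coin at j < k corresponds to moving the heap from k to j, or to 0), and heads combine as a disjunctive sum (two heads at the same place would cancel, matching j XOR j = 0). So the Nim-value is the XOR of the 1-indexed positions of the heads.
Face-up positions (1-indexed): [2, 3, 4, 6, 9, 10, 13, 14]
XOR 0 with 2: 0 XOR 2 = 2
XOR 2 with 3: 2 XOR 3 = 1
XOR 1 with 4: 1 XOR 4 = 5
XOR 5 with 6: 5 XOR 6 = 3
XOR 3 with 9: 3 XOR 9 = 10
XOR 10 with 10: 10 XOR 10 = 0
XOR 0 with 13: 0 XOR 13 = 13
XOR 13 with 14: 13 XOR 14 = 3
Nim-value = 3

3


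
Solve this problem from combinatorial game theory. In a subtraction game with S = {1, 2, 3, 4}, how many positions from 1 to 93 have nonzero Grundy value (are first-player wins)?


Subtraction set S = {1, 2, 3, 4}, so G(n) = n mod 5.
G(n) = 0 when n is a multiple of 5.
Multiples of 5 in [1, 93]: 18
N-positions (nonzero Grundy) = 93 - 18 = 75

75


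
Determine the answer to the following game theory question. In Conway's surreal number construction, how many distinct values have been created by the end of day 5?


Day 0: {|} = 0 is born. Count = 1.
Day n: the number of surreal numbers born by day n is 2^(n+1) - 1.
By day 0: 2^1 - 1 = 1
By day 1: 2^2 - 1 = 3
By day 2: 2^3 - 1 = 7
By day 3: 2^4 - 1 = 15
By day 4: 2^5 - 1 = 31
By day 5: 2^6 - 1 = 63
By day 5: 63 surreal numbers.

63


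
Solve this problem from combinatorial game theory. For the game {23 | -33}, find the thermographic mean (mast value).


Game = {23 | -33}, a switch {a | b} with numbers a > b.
Its thermograph has left wall a - t and right wall b + t, which meet at t = (a - b)/2, where both equal (a + b)/2. So the mast (mean value) is at (a + b)/2.
Mean = (23 + (-33))/2 = -10/2 = -5

-5


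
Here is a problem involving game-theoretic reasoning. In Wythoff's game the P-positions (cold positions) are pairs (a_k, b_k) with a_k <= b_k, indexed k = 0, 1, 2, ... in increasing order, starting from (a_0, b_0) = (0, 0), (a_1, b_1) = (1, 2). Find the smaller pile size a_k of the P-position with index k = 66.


By Wythoff's theorem, a_k = floor(k * phi) and b_k = floor(k * phi^2) = a_k + k, where phi = (1 + sqrt(5))/2 is the golden ratio.
phi = (1 + sqrt(5))/2 = 1.618034
k = 66
k * phi = 66 * 1.618034 = 106.790243
a_66 = floor(k * phi) = 106

106


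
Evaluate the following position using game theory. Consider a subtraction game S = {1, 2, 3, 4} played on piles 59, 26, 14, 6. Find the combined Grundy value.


Subtraction set: {1, 2, 3, 4}
For this subtraction set, G(n) = n mod 5 (period = max + 1 = 5).
Pile 1 (size 59): G(59) = 59 mod 5 = 4
Pile 2 (size 26): G(26) = 26 mod 5 = 1
Pile 3 (size 14): G(14) = 14 mod 5 = 4
Pile 4 (size 6): G(6) = 6 mod 5 = 1
Total Grundy value = XOR of all: 4 XOR 1 XOR 4 XOR 1 = 0

0


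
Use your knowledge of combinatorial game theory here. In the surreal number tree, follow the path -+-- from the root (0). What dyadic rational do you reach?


Sign expansion: -+--
Rule: track bounds (lo, hi), initially (-inf, +inf). On '+', the current value becomes lo and we move to the simplest number in (value, hi): value + 1 if hi = +inf, otherwise the midpoint (value + hi)/2. On '-', the current value becomes hi and we move to value - 1 if lo = -inf, otherwise the midpoint (lo + value)/2.
Start at 0.
Step 1: sign = -, move left. Bounds: (-inf, 0). Value = -1
Step 2: sign = +, move right. Bounds: (-1, 0). Value = -1/2
Step 3: sign = -, move left. Bounds: (-1, -1/2). Value = -3/4
Step 4: sign = -, move left. Bounds: (-1, -3/4). Value = -7/8
The surreal number with sign expansion -+-- is -7/8.

-7/8


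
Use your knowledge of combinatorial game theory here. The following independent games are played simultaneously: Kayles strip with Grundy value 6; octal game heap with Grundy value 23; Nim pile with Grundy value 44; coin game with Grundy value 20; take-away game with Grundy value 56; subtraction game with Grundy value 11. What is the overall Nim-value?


By the Sprague-Grundy theorem, the Grundy value of a sum of games is the XOR of individual Grundy values.
Kayles strip: Grundy value = 6. Running XOR: 0 XOR 6 = 6
octal game heap: Grundy value = 23. Running XOR: 6 XOR 23 = 17
Nim pile: Grundy value = 44. Running XOR: 17 XOR 44 = 61
coin game: Grundy value = 20. Running XOR: 61 XOR 20 = 41
take-away game: Grundy value = 56. Running XOR: 41 XOR 56 = 17
subtraction game: Grundy value = 11. Running XOR: 17 XOR 11 = 26
The combined Grundy value is 26.

26


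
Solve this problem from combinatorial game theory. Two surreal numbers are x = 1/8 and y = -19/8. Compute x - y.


x = 1/8, y = -19/8
Converting to common denominator: 8
x = 1/8, y = -19/8
x - y = 1/8 - -19/8 = 5/2

5/2


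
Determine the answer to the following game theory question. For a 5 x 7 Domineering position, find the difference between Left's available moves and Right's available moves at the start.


Board is 5 x 7 (rows x cols).
Left (vertical) placements: (rows-1) * cols = 4 * 7 = 28
Right (horizontal) placements: rows * (cols-1) = 5 * 6 = 30
Advantage = Left - Right = 28 - 30 = -2

-2


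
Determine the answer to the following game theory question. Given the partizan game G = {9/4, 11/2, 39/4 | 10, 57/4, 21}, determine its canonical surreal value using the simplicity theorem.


Left options: {9/4, 11/2, 39/4}, max = 39/4
Right options: {10, 57/4, 21}, min = 10
All options are numbers and max(Left) < min(Right), so by the simplicity theorem the value is the simplest (earliest-born) number strictly between 39/4 and 10.
No integer lies strictly between 39/4 and 10, so the value is the dyadic rational m/2^k in the interval with the smallest k (then m odd); search k = 1, 2, ...:
Denominator 2: no odd multiple of 1/2 lies strictly between 39/4 and 10.
Denominator 4: no odd multiple of 1/4 lies strictly between 39/4 and 10.
Denominator 8: 79/8 lies strictly between 39/4 and 10 -- found.
The simplest number in the interval is 79/8.
Game value = 79/8

79/8


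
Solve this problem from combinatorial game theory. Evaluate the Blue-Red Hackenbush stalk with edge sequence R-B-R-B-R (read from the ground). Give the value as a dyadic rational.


Edges (from ground): R-B-R-B-R
By Berlekamp's sign-expansion rule, a Blue-Red Hackenbush stalk has the value of the surreal number whose sign sequence is the edge sequence with B -> + and R -> -.
Sign sequence: -+-+-
Trace the sign expansion in the surreal number tree, starting from 0:
Edge 1: R (sign -) -> bounds (-inf, 0), value = -1
Edge 2: B (sign +) -> bounds (-1, 0), value = -1/2
Edge 3: R (sign -) -> bounds (-1, -1/2), value = -3/4
Edge 4: B (sign +) -> bounds (-3/4, -1/2), value = -5/8
Edge 5: R (sign -) -> bounds (-3/4, -5/8), value = -11/16
Game value = -11/16

-11/16


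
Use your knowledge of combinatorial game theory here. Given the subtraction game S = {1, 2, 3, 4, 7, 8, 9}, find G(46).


The subtraction set is S = {1, 2, 3, 4, 7, 8, 9}.
G(k) = mex{ G(k - s) : s in S, s <= k }. We compute iteratively: G(0) = 0.
G(1) = mex({0}) = 1
G(2) = mex({0, 1}) = 2
G(3) = mex({0, 1, 2}) = 3
G(4) = mex({0, 1, 2, 3}) = 4
G(5) = mex({1, 2, 3, 4}) = 0
G(6) = mex({0, 2, 3, 4}) = 1
G(7) = mex({0, 1, 3, 4}) = 2
G(8) = mex({0, 1, 2, 4}) = 3
G(9) = mex({0, 1, 2, 3}) = 4
G(10) = mex({1, 2, 3, 4}) = 0
G(11) = mex({0, 2, 3, 4}) = 1
G(12) = mex({0, 1, 3, 4}) = 2
G(13) = mex({0, 1, 2, 4}) = 3
Observe that G(5)..G(13) = 0, 1, 2, 3, 4, 0, 1, 2, 3 repeats G(0)..G(8) = 0, 1, 2, 3, 4, 0, 1, 2, 3.
For k >= max(S) = 9, G(k) is determined by the previous 9 values G(k-9)..G(k-1); a window of 9 consecutive values has recurred shifted by 5, so by induction G(k + 5) = G(k) for all k >= 0: the sequence is periodic from the start with period 5.
One period: G(0..4) = 0, 1, 2, 3, 4.
46 mod 5 = 1, so G(46) = G(1) = 1.

1


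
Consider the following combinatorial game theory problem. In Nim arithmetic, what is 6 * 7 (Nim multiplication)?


Nim multiplication is bilinear over XOR: (u XOR v) * w = (u*w) XOR (v*w).
So we split each operand into its bit components and XOR the pairwise Nim products.
6 = 2 + 4 (as XOR of powers of 2).
7 = 1 + 2 + 4 (as XOR of powers of 2).
Using the standard Nim-product table on single bits:
  2*2 = 3,   2*4 = 8,   2*8 = 12,
  4*4 = 6,   4*8 = 11,  8*8 = 13,
and  1*x = x (identity), k*l = l*k (commutative).
Pairwise Nim products:
  2 * 1 = 2
  2 * 2 = 3
  2 * 4 = 8
  4 * 1 = 4
  4 * 2 = 8
  4 * 4 = 6
XOR them: 2 XOR 3 XOR 8 XOR 4 XOR 8 XOR 6 = 3.
Result: 6 * 7 = 3 (in Nim).

3


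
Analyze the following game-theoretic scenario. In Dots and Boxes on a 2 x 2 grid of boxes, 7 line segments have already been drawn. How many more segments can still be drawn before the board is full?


Grid: 2 x 2 boxes, i.e. 3 rows and 3 columns of dots.
Horizontal edges: (rows + 1) * cols = 3 * 2 = 6
Vertical edges: rows * (cols + 1) = 2 * 3 = 6
Total edges: 6 + 6 = 12
Edges drawn: 7
Remaining: 12 - 7 = 5

5


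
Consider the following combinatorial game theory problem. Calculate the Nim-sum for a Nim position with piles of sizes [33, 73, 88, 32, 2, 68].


We need the XOR (exclusive or) of all pile sizes.
After XOR-ing pile 1 (size 33): 0 XOR 33 = 33
After XOR-ing pile 2 (size 73): 33 XOR 73 = 104
After XOR-ing pile 3 (size 88): 104 XOR 88 = 48
After XOR-ing pile 4 (size 32): 48 XOR 32 = 16
After XOR-ing pile 5 (size 2): 16 XOR 2 = 18
After XOR-ing pile 6 (size 68): 18 XOR 68 = 86
The Nim-value of this position is 86.

86


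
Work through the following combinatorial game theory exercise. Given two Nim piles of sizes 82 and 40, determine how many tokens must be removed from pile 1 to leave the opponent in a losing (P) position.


Piles: 82 and 40
Current XOR: 82 XOR 40 = 122 (non-zero, so this is an N-position).
To make the XOR zero, we need to find a move that balances the piles.
For pile 1 (size 82): target = 82 XOR 122 = 40
We reduce pile 1 from 82 to 40.
Tokens removed: 82 - 40 = 42
Verification: 40 XOR 40 = 0

42


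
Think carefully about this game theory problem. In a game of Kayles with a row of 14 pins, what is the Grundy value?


Kayles: a move removes 1 or 2 adjacent pins from a contiguous row.
Removing pins from a row of k leaves two independent rows (a, b) with a + b = k - 1 (one pin) or a + b = k - 2 (two pins); an end removal gives a = 0.
By Sprague-Grundy, G(k) = mex{ G(a) XOR G(b) } over all these splits. G(0) = 0.
G(1): splits (0,0):0^0=0 -> mex({0}) = 1
G(2): splits (0,1):0^1=1 (0,0):0^0=0 -> mex({0, 1}) = 2
G(3): splits (0,2):0^2=2 (1,1):1^1=0 (0,1):0^1=1 -> mex({0, 1, 2}) = 3
G(4): splits (0,3):0^3=3 (1,2):1^2=3 (0,2):0^2=2 (1,1):1^1=0 -> mex({0, 2, 3}) = 1
G(5): splits (0,4):0^1=1 (1,3):1^3=2 (2,2):2^2=0 (0,3):0^3=3 (1,2):1^2=3 -> mex({0, 1, 2, 3}) = 4
G(6) = mex({0, 1, 2, 4}) = 3
G(7) = mex({0, 1, 3, 4, 5}) = 2
G(8) = mex({0, 2, 3, 5, 6}) = 1
G(9) = mex({0, 1, 2, 3, 6, 7}) = 4
G(10) = mex({0, 1, 3, 4, 5, 7}) = 2
G(11) = mex({0, 1, 2, 3, 4, 5}) = 6
G(12) = mex({0, 1, 2, 3, 5, 6, 7}) = 4
G(13) = mex({0, 2, 3, 4, 6, 7}) = 1
G(14) = mex({0, 1, 4, 5, 6, 7}) = 2
Therefore G(14) = 2.

2


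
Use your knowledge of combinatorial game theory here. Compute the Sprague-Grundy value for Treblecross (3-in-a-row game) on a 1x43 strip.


Treblecross: place X on empty cells; 3-in-a-row wins.
Playing within two cells of an existing X lets the opponent win at once, so sensible play treats the cells i-2..i+2 around each X as dead. The player left with no safe cell loses, so this is a normal-play take-away game on strips of safe cells.
Placing X at cell i (0-indexed) of a strip of k safe cells leaves independent strips of sizes max(0, i-2) and max(0, k-i-3). Hence G(k) = mex{ G(max(0,i-2)) XOR G(max(0,k-i-3)) : 0 <= i < k }, with G(0) = 0.
G(1): splits (0,0):0^0=0 -> mex({0}) = 1
G(2): splits (0,0):0^0=0 -> mex({0}) = 1
G(3): splits (0,0):0^0=0 -> mex({0}) = 1
G(4): splits (0,1):0^1=1 (0,0):0^0=0 -> mex({0, 1}) = 2
G(5): splits (0,2):0^1=1 (0,1):0^1=1 (0,0):0^0=0 -> mex({0, 1}) = 2
G(6) = mex({1}) = 0
G(7) = mex({0, 1, 2}) = 3
G(8) = mex({0, 1, 2}) = 3
G(9) = mex({0, 2}) = 1
G(10) = mex({0, 2, 3}) = 1
G(11) = mex({0, 3}) = 1
G(12) = mex({1, 3}) = 0
G(13) = mex({0, 1, 2, 3}) = 4
G(14) = mex({0, 1, 2}) = 3
G(15) = mex({0, 1, 2}) = 3
G(16) = mex({0, 1, 2, 4}) = 3
G(17) = mex({0, 1, 3, 4}) = 2
G(18) = mex({0, 1, 3, 4}) = 2
G(19) = mex({0, 1, 3, 5}) = 2
G(20) = mex({0, 1, 2, 3, 5}) = 4
G(21) = mex({0, 1, 2, 3, 5}) = 4
G(22) = mex({1, 2, 6}) = 0
G(23) = mex({0, 1, 2, 3, 4, 6}) = 5
G(24) = mex({0, 1, 2, 3, 4}) = 5
G(25) = mex({0, 1, 3, 4, 7}) = 2
G(26) = mex({0, 1, 3, 4, 5, 7}) = 2
G(27) = mex({0, 1, 3, 5}) = 2
G(28) = mex({0, 1, 2, 5}) = 3
G(29) = mex({0, 1, 2, 4, 5, 6}) = 3
G(30) = mex({1, 2, 4, 6}) = 0
G(31) = mex({0, 1, 2, 3, 4, 6}) = 5
G(32) = mex({1, 2, 3, 4, 7}) = 0
G(33) = mex({0, 3, 7}) = 1
G(34) = mex({0, 2, 3, 5, 7}) = 1
G(35) = mex({0, 2, 3, 5, 6}) = 1
G(36) = mex({0, 1, 2, 5, 6}) = 3
G(37) = mex({0, 1, 2, 4, 5, 6}) = 3
G(38) = mex({0, 1, 2, 4}) = 3
G(39) = mex({0, 1, 2, 3, 4, 7}) = 5
G(40) = mex({0, 1, 2, 3, 4, 5, 7}) = 6
G(41) = mex({0, 1, 2, 3, 5, 7}) = 4
G(42) = mex({0, 1, 2, 3, 5, 6, 7}) = 4
G(43) = mex({0, 2, 3, 5, 6}) = 1
Therefore G(43) = 1.

1
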